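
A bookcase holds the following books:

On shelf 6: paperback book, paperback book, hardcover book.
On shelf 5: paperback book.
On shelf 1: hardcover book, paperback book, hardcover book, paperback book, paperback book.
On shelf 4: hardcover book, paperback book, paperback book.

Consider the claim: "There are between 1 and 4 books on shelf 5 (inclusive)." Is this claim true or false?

True

There is 1 book on shelf 5.
The claim requires 1 ≤ 1 ≤ 4, which holds.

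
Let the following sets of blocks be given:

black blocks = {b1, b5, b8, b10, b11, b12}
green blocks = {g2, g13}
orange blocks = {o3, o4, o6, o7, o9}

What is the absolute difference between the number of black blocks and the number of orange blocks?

1

black blocks: 6. orange blocks: 5.
|6 − 5| = 6 − 5 = 1.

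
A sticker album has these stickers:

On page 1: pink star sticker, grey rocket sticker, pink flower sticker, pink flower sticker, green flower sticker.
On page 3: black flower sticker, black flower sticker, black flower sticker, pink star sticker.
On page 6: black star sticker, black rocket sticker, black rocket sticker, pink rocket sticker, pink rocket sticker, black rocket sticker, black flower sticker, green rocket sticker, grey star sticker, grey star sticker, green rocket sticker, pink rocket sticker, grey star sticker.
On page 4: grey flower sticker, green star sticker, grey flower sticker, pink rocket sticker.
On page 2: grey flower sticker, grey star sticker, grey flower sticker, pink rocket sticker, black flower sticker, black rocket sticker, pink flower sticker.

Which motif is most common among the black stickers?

flower

Counts by motif (restricted to black stickers): flower 5, rocket 4, star 1.
The maximum is 5, held uniquely by flower.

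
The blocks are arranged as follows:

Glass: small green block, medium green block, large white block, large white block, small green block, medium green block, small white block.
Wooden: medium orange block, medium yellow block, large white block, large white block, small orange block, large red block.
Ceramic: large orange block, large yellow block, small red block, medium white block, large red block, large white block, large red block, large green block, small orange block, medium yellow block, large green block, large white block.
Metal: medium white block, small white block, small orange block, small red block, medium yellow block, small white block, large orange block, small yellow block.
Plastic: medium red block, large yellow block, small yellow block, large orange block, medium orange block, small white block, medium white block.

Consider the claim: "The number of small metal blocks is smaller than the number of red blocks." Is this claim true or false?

True

small metal blocks: 5.
red blocks: 6.
The claim requires 5 < 6, which holds.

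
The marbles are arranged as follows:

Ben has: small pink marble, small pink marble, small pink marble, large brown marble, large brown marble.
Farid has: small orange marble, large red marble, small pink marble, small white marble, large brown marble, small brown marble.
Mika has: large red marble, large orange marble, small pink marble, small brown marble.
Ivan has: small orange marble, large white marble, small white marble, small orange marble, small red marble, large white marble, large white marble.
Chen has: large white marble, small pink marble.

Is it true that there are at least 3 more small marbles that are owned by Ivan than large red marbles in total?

|small marbles owned by Ivan| = 4.
|large red marbles| = 2.
The claim requires 4 − 2 = 2 ≥ 3, which does not hold.

False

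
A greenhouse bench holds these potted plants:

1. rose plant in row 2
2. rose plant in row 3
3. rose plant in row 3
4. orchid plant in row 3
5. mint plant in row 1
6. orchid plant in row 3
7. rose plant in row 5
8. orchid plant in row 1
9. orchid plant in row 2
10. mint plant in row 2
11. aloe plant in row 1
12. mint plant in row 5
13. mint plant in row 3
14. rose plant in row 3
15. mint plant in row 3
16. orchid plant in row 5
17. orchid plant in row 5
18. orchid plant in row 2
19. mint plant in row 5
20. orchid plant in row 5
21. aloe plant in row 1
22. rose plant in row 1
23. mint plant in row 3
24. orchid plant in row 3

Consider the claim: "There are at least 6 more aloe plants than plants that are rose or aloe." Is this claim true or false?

False

There are 2 aloe plants.
There are 8 plants that are rose or aloe.
The claim requires 2 − 8 = -6 ≥ 6, which does not hold.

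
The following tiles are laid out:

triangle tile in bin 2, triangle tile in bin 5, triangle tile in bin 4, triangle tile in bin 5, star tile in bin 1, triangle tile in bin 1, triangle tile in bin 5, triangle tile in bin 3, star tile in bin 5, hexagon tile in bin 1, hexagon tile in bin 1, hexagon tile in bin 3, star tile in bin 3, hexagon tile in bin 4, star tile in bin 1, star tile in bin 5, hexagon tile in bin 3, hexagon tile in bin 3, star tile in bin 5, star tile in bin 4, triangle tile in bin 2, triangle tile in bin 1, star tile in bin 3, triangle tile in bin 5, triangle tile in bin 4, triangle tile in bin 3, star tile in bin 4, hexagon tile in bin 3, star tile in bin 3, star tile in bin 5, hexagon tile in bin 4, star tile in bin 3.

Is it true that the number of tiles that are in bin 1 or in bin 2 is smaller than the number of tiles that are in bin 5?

False

There are 8 tiles in bin 1 or in bin 2.
There are 8 tiles in bin 5.
The claim requires 8 < 8, which does not hold.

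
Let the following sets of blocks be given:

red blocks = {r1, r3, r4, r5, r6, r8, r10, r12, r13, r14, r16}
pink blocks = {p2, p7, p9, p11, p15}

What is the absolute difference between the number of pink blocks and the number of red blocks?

pink blocks: 5. red blocks: 11.
|5 − 11| = 11 − 5 = 6.

6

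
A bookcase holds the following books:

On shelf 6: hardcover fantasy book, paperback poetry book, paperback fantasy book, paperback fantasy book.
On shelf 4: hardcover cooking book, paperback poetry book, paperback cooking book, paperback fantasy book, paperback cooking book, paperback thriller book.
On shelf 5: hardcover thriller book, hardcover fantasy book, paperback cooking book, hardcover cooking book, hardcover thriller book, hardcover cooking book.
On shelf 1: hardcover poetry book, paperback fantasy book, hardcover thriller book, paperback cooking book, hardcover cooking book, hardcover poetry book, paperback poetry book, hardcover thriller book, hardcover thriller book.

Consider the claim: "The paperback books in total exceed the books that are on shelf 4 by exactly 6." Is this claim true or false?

|paperback books| = 12.
|books on shelf 4| = 6.
The claim requires 12 − 6 (= 6) to equal 6, which holds.

True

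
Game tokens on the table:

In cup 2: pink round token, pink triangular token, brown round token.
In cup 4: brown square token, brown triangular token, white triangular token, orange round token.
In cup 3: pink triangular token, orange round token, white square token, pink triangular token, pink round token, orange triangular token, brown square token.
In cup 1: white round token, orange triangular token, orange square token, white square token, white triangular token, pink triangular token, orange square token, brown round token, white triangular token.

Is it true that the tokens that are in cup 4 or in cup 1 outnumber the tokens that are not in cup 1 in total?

False

|tokens in cup 4 or in cup 1| = 13.
|tokens that are not in cup 1| = 14.
The claim requires 13 > 14, which does not hold.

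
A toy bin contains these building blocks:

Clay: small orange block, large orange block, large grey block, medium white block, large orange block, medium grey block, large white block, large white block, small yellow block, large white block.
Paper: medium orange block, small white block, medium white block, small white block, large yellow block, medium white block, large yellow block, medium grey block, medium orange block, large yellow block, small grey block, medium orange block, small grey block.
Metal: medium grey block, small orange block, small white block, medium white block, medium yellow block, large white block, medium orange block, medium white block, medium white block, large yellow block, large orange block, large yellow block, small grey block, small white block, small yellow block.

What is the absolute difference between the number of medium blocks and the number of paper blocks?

medium blocks: 14. paper blocks: 13.
|14 − 13| = 14 − 13 = 1.

1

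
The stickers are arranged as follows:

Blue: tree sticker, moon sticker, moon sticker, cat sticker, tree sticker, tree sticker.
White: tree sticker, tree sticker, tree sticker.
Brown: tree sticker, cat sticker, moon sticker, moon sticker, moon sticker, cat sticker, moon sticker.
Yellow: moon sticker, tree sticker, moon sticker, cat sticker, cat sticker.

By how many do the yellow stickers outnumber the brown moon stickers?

1

yellow stickers: 5.
brown moon stickers: 4.
5 − 4 = 1.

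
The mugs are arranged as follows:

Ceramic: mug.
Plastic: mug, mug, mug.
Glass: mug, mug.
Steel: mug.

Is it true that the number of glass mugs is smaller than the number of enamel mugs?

There are 2 glass mugs.
There are 0 enamel mugs.
The claim requires 2 < 0, which does not hold.

False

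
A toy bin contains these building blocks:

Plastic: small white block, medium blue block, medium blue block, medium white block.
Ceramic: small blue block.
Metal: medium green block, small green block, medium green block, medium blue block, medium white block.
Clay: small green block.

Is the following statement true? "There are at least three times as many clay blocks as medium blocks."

False

There is 1 clay block.
There are 7 medium blocks.
The claim requires 1 ≥ 3 × 7 = 21, which does not hold.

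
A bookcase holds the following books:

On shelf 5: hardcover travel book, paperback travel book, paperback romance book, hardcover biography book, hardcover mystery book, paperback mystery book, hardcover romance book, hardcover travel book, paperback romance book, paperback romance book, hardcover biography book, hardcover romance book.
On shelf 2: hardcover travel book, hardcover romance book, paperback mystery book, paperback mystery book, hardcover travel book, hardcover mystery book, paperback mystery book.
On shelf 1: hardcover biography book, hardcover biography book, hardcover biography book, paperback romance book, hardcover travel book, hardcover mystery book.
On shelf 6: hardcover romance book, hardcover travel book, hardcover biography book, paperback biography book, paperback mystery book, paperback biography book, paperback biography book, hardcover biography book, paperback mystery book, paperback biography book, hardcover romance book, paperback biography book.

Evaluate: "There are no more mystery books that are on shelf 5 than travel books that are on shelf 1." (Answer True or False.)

There are 2 mystery books on shelf 5.
There is 1 travel book on shelf 1.
The claim requires 2 ≤ 1, which does not hold.

False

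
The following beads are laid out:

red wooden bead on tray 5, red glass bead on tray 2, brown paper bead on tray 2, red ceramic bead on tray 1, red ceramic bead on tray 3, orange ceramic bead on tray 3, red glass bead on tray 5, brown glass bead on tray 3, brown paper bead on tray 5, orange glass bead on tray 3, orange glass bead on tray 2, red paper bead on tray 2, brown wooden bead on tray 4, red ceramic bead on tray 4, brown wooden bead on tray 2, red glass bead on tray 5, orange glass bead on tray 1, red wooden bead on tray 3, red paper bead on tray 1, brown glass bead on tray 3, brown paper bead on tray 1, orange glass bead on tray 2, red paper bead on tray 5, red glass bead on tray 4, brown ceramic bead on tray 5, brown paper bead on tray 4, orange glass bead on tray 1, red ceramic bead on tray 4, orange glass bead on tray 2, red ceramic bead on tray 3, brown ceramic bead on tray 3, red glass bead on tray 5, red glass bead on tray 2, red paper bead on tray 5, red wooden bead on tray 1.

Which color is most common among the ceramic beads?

Counts by color (restricted to ceramic beads): red 5, brown 2, orange 1.
The maximum is 5, held uniquely by red.

red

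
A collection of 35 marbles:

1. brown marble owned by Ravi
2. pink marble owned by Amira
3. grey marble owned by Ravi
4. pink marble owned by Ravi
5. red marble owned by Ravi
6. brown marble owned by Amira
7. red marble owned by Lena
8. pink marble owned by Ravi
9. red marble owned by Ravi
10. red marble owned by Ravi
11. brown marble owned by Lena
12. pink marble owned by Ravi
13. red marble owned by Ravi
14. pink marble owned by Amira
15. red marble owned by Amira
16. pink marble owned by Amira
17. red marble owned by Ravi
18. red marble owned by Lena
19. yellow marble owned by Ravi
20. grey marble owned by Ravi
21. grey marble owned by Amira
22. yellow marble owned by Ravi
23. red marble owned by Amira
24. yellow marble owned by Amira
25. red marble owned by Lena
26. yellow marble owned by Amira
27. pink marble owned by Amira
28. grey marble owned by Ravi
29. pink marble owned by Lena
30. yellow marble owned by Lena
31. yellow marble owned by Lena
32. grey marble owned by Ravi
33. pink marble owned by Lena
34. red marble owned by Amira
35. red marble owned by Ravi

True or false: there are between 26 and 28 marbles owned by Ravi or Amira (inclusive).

True

marbles owned by Ravi or Amira: 27.
The claim requires 26 ≤ 27 ≤ 28, which holds.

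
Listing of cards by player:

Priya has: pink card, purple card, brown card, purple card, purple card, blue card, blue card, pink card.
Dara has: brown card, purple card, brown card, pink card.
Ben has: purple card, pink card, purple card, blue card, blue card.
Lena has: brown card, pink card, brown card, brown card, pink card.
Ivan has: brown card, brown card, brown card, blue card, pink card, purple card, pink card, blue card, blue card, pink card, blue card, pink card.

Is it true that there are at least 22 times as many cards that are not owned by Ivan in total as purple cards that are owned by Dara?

|cards that are not owned by Ivan| = 22.
|purple cards owned by Dara| = 1.
The claim requires 22 ≥ 22 × 1 = 22, which holds.

True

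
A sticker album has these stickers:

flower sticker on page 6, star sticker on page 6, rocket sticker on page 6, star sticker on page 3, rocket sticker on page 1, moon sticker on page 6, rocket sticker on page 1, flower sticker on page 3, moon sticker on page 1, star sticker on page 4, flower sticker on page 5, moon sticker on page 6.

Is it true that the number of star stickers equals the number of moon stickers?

True

There are 3 star stickers.
There are 3 moon stickers.
The claim requires 3 = 3, which holds.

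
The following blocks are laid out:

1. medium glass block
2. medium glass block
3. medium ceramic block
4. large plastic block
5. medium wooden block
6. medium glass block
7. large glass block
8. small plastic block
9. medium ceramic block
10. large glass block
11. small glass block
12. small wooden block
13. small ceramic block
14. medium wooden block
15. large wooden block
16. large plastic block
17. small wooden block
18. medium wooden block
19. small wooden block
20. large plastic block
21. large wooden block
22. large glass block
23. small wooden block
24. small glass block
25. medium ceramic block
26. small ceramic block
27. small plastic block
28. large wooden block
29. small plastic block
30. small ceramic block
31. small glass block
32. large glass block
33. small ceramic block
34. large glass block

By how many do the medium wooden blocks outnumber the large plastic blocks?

medium wooden blocks: 3.
large plastic blocks: 3.
3 − 3 = 0.

0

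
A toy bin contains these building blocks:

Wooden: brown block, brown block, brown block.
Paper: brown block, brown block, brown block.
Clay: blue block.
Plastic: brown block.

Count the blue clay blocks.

1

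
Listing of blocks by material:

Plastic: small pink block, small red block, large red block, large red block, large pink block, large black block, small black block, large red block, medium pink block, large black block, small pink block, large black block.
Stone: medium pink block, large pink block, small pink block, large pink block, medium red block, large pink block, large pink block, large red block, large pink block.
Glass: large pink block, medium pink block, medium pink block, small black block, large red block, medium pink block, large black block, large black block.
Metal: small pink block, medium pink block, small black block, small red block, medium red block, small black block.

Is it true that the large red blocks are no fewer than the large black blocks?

There are 5 large red blocks.
There are 5 large black blocks.
The claim requires 5 ≥ 5, which holds.

True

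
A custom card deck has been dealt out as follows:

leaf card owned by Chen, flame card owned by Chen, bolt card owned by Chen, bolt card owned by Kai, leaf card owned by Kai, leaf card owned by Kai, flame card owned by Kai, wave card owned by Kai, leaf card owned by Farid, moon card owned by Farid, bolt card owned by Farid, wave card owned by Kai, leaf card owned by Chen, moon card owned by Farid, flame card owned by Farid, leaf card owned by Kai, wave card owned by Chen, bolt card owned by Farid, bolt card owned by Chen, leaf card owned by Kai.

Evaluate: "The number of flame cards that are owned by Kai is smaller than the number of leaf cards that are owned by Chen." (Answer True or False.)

True

|flame cards owned by Kai| = 1.
|leaf cards owned by Chen| = 2.
The claim requires 1 < 2, which holds.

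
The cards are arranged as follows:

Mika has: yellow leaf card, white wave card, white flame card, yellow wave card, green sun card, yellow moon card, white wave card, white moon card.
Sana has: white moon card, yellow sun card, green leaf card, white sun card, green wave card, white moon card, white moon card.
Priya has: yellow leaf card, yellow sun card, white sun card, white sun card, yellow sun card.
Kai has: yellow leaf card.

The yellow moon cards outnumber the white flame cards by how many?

0

yellow moon cards: 1.
white flame cards: 1.
1 − 1 = 0.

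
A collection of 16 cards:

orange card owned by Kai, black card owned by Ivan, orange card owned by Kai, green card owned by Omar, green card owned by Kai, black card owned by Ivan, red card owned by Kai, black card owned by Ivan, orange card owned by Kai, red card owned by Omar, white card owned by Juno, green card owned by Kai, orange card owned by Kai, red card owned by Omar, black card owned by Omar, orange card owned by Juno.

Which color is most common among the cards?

Counts by color: orange 5, black 4, green 3, red 3, white 1.
The maximum is 5, held uniquely by orange.

orange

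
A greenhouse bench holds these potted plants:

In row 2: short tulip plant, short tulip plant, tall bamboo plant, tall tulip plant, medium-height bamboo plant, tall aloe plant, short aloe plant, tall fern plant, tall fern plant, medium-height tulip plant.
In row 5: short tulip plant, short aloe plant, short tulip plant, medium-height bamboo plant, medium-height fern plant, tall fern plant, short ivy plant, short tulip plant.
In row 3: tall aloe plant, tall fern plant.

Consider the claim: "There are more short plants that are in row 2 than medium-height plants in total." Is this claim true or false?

short plants in row 2: 3.
medium-height plants: 4.
The claim requires 3 > 4, which does not hold.

False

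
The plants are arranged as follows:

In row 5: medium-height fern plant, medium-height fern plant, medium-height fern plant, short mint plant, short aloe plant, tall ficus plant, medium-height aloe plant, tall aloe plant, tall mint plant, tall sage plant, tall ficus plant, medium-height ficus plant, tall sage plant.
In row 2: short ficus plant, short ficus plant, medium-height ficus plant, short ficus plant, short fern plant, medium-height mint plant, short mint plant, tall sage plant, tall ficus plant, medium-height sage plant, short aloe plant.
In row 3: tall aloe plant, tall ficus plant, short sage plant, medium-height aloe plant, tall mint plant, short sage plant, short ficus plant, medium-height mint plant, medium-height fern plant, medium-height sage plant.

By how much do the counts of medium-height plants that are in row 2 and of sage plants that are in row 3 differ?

0

medium-height plants in row 2: 3. sage plants in row 3: 3.
|3 − 3| = 3 − 3 = 0.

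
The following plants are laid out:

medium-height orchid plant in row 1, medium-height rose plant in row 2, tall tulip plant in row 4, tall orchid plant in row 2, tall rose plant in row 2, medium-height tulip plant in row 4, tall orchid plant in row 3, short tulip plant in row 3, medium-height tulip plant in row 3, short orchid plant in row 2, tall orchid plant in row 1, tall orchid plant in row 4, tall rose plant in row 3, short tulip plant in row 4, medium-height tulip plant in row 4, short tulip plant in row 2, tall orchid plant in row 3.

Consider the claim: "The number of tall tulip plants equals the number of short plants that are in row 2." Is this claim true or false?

False

|tall tulip plants| = 1.
|short plants in row 2| = 2.
The claim requires 1 = 2, which does not hold.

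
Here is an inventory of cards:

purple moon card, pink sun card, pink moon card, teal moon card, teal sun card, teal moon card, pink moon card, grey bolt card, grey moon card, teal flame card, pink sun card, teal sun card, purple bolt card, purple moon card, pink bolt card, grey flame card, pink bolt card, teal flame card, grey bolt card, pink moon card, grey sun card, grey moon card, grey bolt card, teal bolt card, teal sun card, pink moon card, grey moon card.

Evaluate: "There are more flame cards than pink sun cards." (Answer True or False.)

flame cards: 3.
pink sun cards: 2.
The claim requires 3 > 2, which holds.

True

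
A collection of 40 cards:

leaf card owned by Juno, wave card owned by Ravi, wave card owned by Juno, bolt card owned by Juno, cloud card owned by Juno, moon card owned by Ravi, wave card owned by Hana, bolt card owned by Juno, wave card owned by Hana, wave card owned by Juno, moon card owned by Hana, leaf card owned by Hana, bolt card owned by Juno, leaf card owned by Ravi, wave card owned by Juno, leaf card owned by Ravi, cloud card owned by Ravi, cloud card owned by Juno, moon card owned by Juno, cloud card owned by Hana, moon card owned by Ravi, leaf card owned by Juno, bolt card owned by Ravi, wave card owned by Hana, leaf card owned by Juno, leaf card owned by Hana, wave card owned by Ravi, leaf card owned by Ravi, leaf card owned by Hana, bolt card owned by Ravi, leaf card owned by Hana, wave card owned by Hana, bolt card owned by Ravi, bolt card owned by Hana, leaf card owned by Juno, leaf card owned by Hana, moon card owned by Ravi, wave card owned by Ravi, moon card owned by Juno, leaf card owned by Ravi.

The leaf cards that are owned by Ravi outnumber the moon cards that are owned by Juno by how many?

leaf cards owned by Ravi: 4.
moon cards owned by Juno: 2.
4 − 2 = 2.

2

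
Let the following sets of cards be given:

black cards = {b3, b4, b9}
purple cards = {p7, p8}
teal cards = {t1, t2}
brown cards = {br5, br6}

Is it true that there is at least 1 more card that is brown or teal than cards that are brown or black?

False

There are 4 cards that are brown or teal.
There are 5 cards that are brown or black.
The claim requires 4 − 5 = -1 ≥ 1, which does not hold.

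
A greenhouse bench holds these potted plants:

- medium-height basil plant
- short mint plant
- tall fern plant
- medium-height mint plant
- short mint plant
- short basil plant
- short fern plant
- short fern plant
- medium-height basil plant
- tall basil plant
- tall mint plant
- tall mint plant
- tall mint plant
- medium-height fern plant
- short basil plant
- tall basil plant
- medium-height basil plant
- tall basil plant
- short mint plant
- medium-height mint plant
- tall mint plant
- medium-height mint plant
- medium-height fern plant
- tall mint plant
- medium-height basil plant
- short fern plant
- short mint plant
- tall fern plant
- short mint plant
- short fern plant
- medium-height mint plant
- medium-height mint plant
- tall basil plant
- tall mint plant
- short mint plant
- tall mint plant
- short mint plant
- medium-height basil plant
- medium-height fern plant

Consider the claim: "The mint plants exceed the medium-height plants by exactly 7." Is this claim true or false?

False

mint plants: 19.
medium-height plants: 13.
The claim requires 19 − 13 (= 6) to equal 7, which does not hold.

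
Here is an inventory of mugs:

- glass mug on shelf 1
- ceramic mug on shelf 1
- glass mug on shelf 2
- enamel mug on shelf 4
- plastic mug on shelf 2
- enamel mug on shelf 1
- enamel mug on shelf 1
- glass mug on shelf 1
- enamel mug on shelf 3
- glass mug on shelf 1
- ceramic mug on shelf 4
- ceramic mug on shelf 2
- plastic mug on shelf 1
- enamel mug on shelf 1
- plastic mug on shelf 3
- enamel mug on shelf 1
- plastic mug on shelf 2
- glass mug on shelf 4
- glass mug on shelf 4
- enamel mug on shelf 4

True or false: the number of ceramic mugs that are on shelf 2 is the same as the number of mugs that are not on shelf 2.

False

ceramic mugs on shelf 2: 1.
mugs that are not on shelf 2: 16.
The claim requires 1 = 16, which does not hold.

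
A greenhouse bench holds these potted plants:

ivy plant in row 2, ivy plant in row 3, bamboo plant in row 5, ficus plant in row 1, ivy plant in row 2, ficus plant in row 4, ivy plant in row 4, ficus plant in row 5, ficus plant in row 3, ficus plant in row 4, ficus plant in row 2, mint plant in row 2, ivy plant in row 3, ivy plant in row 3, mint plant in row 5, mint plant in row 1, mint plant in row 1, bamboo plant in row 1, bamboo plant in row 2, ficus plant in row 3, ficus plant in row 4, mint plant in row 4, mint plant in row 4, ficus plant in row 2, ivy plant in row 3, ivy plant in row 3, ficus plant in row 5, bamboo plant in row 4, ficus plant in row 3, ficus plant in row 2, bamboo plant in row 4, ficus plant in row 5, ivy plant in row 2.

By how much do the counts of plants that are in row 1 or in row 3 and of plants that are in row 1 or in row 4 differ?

plants in row 1 or in row 3: 12. plants in row 1 or in row 4: 12.
|12 − 12| = 12 − 12 = 0.

0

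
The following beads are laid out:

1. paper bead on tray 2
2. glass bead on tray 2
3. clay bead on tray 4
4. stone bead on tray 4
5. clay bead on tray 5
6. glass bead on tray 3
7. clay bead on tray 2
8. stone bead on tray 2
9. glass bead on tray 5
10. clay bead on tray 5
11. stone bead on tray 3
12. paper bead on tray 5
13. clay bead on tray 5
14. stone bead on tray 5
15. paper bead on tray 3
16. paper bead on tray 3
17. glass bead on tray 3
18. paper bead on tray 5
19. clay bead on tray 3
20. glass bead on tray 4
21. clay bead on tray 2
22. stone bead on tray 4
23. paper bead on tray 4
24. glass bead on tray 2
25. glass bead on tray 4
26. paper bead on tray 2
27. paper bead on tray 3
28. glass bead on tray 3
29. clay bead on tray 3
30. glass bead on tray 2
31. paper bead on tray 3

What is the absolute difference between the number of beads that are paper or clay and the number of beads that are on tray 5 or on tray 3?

beads that are paper or clay: 17. beads on tray 5 or on tray 3: 17.
|17 − 17| = 17 − 17 = 0.

0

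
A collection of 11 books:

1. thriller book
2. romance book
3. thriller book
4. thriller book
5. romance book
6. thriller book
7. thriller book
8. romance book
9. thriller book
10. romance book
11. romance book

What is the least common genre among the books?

Counts by genre: thriller 6, romance 5.
The minimum is 5, held uniquely by romance.

romance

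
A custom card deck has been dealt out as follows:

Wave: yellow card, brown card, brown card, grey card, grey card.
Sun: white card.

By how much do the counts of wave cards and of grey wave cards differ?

wave cards: 5. grey wave cards: 2.
|5 − 2| = 5 − 2 = 3.

3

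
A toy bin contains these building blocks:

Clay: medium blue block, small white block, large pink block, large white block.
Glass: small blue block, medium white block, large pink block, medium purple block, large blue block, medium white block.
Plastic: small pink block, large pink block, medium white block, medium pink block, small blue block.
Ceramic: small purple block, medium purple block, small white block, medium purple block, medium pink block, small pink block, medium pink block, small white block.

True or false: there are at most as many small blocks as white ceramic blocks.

False

small blocks: 8.
white ceramic blocks: 2.
The claim requires 8 ≤ 2, which does not hold.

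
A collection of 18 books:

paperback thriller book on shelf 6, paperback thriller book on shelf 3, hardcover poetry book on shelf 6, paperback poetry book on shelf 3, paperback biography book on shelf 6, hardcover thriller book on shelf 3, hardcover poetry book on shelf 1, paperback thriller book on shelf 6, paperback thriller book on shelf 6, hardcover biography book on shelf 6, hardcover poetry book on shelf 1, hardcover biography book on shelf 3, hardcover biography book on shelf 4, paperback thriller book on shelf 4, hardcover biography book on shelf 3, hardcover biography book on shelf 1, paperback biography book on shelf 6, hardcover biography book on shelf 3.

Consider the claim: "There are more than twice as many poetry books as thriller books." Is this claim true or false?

False

There are 4 poetry books.
There are 6 thriller books.
The claim requires 4 > 2 × 6 = 12, which does not hold.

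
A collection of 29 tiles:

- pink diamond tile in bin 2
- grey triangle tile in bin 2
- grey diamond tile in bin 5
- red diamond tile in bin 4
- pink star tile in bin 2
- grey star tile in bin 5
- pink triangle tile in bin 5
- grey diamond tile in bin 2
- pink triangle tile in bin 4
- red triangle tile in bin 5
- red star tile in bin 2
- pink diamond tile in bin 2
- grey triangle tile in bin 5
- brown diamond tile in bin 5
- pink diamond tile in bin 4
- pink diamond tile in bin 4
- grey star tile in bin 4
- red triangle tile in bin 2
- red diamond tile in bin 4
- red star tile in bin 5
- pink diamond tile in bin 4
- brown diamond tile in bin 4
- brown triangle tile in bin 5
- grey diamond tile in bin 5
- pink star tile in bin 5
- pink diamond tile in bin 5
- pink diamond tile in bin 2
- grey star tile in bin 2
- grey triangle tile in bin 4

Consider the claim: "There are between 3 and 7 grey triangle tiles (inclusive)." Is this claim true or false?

True

There are 3 grey triangle tiles.
The claim requires 3 ≤ 3 ≤ 7, which holds.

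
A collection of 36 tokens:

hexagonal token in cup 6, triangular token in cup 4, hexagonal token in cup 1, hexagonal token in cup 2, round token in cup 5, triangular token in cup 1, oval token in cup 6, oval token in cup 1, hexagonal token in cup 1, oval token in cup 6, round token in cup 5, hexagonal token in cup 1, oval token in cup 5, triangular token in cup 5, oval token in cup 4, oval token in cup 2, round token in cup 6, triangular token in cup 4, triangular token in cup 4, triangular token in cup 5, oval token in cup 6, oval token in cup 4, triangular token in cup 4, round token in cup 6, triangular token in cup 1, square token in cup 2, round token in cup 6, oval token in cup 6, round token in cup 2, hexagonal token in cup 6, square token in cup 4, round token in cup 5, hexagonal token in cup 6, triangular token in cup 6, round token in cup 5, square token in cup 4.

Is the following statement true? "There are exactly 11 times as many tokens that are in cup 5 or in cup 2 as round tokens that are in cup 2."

True

|tokens in cup 5 or in cup 2| = 11.
|round tokens in cup 2| = 1.
The claim requires 11 = 11 × 1 = 11, which holds.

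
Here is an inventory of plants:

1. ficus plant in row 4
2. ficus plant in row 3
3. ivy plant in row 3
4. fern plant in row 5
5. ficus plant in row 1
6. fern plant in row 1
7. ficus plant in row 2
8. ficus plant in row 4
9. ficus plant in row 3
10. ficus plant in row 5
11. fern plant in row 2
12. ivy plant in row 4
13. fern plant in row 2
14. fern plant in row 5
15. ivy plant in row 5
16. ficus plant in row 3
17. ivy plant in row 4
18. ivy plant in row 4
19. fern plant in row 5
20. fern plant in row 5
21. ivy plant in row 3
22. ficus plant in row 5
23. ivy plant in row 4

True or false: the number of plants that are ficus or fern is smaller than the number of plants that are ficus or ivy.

There are 16 plants that are ficus or fern.
There are 16 plants that are ficus or ivy.
The claim requires 16 < 16, which does not hold.

False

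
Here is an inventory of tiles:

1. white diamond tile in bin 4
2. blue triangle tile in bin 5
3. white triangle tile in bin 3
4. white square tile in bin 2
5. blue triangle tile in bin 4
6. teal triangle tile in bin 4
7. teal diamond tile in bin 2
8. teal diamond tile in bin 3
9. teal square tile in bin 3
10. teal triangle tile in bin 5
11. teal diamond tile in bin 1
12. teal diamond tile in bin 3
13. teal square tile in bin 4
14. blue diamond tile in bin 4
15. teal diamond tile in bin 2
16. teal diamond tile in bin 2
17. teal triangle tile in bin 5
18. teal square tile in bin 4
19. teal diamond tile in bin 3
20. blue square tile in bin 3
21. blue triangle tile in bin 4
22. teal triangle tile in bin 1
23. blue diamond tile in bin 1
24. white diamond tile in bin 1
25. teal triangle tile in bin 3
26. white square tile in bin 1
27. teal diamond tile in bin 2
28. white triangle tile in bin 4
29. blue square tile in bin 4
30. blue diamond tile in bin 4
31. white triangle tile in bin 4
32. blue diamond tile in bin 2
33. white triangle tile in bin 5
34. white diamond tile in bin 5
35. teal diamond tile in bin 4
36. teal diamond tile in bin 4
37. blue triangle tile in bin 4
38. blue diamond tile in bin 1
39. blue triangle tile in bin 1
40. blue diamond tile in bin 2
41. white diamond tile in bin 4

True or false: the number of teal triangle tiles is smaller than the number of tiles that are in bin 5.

There are 5 teal triangle tiles.
There are 5 tiles in bin 5.
The claim requires 5 < 5, which does not hold.

False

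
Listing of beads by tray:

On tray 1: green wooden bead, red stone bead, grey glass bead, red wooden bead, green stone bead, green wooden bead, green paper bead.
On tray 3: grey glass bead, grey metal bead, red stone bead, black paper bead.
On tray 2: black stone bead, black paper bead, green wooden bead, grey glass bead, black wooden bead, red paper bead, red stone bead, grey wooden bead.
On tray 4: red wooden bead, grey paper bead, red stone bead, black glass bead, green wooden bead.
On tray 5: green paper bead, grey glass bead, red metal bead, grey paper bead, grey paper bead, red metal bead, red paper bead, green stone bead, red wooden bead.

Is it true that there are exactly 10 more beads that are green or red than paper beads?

beads that are green or red: 19.
paper beads: 9.
The claim requires 19 − 9 (= 10) to equal 10, which holds.

True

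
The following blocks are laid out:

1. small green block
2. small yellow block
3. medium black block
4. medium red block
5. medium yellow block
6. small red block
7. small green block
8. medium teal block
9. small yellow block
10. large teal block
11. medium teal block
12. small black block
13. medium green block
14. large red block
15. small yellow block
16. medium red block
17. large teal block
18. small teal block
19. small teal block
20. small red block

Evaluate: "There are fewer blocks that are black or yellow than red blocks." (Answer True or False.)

False

|blocks that are black or yellow| = 6.
|red blocks| = 5.
The claim requires 6 < 5, which does not hold.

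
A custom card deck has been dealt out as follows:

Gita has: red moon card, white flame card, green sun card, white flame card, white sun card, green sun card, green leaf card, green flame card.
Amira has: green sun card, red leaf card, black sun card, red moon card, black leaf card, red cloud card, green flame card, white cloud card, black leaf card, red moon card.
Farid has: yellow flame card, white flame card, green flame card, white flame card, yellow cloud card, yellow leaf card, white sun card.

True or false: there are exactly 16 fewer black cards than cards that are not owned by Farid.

False

black cards: 3.
cards that are not owned by Farid: 18.
The claim requires 18 − 3 (= 15) to equal 16, which does not hold.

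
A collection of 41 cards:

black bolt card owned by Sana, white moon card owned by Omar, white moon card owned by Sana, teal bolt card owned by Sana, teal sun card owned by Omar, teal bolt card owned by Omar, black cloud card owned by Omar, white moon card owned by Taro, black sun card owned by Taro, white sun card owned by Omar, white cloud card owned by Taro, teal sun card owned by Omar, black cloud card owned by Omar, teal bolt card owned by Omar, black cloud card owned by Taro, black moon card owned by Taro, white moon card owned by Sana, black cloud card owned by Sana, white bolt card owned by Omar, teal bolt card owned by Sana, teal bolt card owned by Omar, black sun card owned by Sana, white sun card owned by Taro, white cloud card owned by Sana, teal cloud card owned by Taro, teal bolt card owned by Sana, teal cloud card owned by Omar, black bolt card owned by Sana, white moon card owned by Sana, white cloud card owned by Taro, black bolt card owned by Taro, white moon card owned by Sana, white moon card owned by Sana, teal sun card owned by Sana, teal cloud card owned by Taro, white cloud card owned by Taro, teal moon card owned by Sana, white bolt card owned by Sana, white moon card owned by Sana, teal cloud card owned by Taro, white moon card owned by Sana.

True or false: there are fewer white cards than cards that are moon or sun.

True

white cards: 17.
cards that are moon or sun: 18.
The claim requires 17 < 18, which holds.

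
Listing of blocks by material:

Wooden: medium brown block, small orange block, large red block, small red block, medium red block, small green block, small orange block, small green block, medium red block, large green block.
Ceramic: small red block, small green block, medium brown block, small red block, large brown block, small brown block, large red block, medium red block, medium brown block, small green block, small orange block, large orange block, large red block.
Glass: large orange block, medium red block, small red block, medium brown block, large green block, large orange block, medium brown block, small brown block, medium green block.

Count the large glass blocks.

3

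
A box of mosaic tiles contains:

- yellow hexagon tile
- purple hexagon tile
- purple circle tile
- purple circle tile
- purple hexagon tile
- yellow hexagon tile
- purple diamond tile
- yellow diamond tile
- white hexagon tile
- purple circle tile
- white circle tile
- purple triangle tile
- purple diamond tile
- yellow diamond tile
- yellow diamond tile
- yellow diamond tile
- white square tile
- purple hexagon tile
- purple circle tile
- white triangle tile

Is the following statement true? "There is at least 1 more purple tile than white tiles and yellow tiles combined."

False

purple tiles: 10.
white tiles: 4; yellow tiles: 6; combined: 4 + 6 = 10.
The claim requires 10 − 10 = 0 ≥ 1, which does not hold.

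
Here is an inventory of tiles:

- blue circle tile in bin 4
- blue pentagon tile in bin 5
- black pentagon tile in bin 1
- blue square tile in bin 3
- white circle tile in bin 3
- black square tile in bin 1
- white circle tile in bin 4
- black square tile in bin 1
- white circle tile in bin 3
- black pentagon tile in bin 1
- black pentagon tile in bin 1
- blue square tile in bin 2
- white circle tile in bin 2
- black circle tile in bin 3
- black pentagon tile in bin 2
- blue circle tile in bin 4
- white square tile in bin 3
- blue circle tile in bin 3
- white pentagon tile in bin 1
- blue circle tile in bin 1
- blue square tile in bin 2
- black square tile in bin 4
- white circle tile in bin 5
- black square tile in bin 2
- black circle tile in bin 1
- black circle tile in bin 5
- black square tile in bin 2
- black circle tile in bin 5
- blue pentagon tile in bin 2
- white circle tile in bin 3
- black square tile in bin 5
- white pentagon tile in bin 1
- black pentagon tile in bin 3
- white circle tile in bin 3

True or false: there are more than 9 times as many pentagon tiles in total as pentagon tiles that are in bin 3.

pentagon tiles: 9.
pentagon tiles in bin 3: 1.
The claim requires 9 > 9 × 1 = 9, which does not hold.

False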